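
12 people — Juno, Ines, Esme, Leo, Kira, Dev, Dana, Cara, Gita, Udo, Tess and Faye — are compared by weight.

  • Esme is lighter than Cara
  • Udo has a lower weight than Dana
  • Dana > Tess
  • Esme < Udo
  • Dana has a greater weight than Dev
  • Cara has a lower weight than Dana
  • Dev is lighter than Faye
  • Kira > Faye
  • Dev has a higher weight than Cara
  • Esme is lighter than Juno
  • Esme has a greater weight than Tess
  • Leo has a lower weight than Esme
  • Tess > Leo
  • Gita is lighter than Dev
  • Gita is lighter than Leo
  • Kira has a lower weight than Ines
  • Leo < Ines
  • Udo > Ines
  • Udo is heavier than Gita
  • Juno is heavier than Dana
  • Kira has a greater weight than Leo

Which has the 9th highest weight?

Esme

Chaining the given pairs: Gita < Leo < Tess < Esme < Cara < Dev < Faye < Kira < Ines < Udo < Dana < Juno.
Counting 9 from the largest end gives Esme.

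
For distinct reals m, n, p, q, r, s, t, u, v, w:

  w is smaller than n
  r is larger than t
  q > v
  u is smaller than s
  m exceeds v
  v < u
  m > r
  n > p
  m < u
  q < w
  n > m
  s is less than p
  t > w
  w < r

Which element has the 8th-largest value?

w

Piecing the relations together gives one ordering: v < q < w < t < r < m < u < s < p < n.
The 8th largest is w.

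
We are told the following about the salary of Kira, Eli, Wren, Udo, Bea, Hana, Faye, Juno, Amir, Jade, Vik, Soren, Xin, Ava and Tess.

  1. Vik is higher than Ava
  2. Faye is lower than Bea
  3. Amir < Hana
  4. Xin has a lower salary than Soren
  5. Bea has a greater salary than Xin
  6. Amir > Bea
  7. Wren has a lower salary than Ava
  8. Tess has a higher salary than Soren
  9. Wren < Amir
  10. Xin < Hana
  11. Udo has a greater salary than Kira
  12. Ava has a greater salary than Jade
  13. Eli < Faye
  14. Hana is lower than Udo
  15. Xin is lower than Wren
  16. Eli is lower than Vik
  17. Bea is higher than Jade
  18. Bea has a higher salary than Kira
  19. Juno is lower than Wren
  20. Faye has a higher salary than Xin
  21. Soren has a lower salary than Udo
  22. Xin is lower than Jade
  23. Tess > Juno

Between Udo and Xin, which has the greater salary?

Link the given pairs in sequence: Xin < Jade; Jade < Bea; Bea < Amir; Amir < Hana; Hana < Udo.
Chaining these gives Xin < Jade < Bea < Amir < Hana < Udo.
So Xin < Udo; Udo is the higher of the two.

Udo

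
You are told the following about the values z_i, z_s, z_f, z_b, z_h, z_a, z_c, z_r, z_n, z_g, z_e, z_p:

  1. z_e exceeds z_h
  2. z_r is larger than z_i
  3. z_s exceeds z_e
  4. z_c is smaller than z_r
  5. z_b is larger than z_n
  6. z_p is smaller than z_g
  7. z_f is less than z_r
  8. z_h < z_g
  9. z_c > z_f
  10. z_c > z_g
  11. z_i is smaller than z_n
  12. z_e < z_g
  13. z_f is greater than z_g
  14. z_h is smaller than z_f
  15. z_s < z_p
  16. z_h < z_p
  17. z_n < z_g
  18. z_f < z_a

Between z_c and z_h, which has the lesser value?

z_h

Link the given pairs in sequence: z_h < z_e; z_e < z_s; z_s < z_p; z_p < z_g; z_g < z_f; z_f < z_c.
Together: z_h < z_e < z_s < z_p < z_g < z_f < z_c.
So z_h < z_c; z_h is the smaller of the two.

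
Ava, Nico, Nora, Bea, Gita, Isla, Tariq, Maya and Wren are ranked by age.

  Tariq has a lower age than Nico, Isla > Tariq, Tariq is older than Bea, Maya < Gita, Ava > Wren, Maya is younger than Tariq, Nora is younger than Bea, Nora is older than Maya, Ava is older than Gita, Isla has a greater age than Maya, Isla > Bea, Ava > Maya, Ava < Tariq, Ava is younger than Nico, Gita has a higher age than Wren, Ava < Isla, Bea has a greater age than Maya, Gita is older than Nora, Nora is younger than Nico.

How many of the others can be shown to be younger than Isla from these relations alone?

Directly below Isla: Maya, Bea, Ava, Tariq.
One step further: Nora, Wren, Gita (7 so far).
No other element is forced below Isla by the given relations, so the count is 7.

7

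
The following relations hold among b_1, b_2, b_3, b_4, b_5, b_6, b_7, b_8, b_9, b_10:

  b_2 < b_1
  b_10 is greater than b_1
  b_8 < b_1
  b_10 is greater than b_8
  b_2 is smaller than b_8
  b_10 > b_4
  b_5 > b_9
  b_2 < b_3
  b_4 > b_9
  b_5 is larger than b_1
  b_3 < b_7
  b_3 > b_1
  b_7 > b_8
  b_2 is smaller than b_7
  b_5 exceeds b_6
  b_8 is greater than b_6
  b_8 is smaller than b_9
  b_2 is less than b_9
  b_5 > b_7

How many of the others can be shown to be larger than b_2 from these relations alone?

8

The elements the relations force above b_2 are b_8, b_1, b_9, b_3, b_7, b_5, b_4, b_10 — no chain reaches any other.
That is 8.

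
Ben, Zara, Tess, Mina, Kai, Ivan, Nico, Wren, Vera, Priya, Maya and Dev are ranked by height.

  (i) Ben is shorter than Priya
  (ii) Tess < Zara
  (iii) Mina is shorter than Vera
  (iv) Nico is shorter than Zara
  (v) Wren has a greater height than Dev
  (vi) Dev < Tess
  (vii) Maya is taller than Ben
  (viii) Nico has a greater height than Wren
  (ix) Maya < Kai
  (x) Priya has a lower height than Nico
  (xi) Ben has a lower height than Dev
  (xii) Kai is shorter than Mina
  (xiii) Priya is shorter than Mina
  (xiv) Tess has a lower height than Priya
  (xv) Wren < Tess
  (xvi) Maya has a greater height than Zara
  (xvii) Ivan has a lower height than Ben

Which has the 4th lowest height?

Chaining the given pairs: Ivan < Ben < Dev < Wren < Tess < Priya < Nico < Zara < Maya < Kai < Mina < Vera.
The 4th smallest is Wren.

Wren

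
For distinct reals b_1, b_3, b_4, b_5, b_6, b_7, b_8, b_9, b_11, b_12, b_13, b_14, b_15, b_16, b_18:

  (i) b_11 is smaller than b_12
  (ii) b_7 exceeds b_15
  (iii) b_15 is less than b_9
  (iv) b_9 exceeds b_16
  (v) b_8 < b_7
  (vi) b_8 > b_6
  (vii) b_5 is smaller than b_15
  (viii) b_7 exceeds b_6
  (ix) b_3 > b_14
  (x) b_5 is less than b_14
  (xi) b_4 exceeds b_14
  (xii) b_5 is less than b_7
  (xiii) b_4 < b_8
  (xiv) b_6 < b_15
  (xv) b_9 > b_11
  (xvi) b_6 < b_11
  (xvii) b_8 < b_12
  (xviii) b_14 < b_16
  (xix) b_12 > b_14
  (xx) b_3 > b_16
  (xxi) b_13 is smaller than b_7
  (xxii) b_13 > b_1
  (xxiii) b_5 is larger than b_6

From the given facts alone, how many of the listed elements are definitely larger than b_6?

From b_6 the given relations immediately reach b_5, b_15, b_8, b_7, b_11.
From those, b_14, b_9, b_12 — 8 in total.
From those, b_16, b_3, b_4 — 11 in total.
Nothing else is reachable above b_6; 11 in all.

11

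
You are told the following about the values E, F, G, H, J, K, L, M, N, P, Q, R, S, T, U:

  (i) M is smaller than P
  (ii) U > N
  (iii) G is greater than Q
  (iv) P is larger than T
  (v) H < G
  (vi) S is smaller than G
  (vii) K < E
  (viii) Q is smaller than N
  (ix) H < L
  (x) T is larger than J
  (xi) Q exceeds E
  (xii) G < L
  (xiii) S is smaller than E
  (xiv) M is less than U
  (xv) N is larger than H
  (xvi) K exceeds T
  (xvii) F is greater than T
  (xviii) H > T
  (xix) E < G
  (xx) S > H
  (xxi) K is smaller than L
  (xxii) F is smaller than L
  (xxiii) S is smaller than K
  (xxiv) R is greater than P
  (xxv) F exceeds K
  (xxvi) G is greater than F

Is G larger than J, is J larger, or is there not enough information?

J < T and T < H give J < H.
Then H < S extends the chain to S.
Then S < K extends the chain to K.
Then K < E extends the chain to E.
With E < Q: J < T < H < S < K < E < Q.
With Q < G: J < T < H < S < K < E < Q < G.
So G is larger.

G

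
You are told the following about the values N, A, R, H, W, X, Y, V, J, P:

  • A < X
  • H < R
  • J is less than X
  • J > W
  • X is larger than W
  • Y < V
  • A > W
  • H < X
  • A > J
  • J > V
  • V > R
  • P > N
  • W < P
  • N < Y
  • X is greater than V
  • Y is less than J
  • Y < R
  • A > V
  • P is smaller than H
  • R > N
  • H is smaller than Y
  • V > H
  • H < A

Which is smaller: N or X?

N < P and P < H give N < H.
With H < Y: N < P < H < Y.
With Y < R: N < P < H < Y < R.
Then R < V extends the chain to V.
With V < J: N < P < H < Y < R < V < J.
With J < A: N < P < H < Y < R < V < J < A.
With A < X: N < P < H < Y < R < V < J < A < X.
So N < X; N is the smaller of the two.

N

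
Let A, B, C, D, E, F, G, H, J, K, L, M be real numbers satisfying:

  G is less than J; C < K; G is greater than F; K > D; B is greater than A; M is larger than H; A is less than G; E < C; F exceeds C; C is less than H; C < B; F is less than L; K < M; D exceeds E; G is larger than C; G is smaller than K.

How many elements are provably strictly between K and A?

1

Chaining upward from A reaches: G, M, J, B.
Chaining downward from K reaches: E, C, D, F, G.
Strictly between A and K are those in both lists: G — 1 element.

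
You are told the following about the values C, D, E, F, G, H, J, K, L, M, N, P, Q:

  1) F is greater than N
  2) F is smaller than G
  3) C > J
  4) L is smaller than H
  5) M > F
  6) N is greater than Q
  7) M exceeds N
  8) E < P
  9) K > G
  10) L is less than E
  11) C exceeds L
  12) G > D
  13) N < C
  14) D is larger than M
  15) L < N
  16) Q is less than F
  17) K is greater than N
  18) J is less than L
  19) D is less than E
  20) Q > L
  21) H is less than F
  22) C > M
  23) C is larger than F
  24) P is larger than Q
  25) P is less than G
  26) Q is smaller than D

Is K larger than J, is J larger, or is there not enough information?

The relevant relations are J < L; L < Q; Q < N; N < F; F < M; M < D; D < E; E < P; P < G; G < K.
Together: J < L < Q < N < F < M < D < E < P < G < K.
So K is larger.

K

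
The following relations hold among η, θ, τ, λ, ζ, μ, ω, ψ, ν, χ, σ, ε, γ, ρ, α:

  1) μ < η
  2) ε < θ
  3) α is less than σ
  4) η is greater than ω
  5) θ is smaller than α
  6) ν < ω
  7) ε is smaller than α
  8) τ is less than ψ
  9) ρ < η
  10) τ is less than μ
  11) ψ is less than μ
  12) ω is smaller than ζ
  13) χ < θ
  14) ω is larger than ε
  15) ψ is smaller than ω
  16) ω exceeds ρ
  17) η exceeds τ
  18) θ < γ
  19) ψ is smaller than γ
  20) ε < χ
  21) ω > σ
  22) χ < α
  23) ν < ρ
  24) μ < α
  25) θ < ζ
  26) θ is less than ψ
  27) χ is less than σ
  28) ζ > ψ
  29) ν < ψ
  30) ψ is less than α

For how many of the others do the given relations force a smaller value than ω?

10

The elements the relations force below ω are ε, χ, ν, τ, θ, ψ, ρ, μ, α, σ — no chain reaches any other.
That is 10.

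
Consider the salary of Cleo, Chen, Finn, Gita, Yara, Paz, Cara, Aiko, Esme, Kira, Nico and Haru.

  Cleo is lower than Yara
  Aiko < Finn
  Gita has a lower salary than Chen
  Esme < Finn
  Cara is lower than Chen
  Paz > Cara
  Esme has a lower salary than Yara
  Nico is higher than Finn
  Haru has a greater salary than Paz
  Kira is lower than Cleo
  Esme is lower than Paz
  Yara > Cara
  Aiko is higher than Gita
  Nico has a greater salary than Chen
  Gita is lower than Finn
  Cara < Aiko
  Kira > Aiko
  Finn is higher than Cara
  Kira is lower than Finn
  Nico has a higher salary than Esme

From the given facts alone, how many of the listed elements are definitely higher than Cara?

9

The elements the relations force above Cara are Aiko, Kira, Finn, Chen, Paz, Cleo, Haru, Yara, Nico — no chain reaches any other.
That is 9.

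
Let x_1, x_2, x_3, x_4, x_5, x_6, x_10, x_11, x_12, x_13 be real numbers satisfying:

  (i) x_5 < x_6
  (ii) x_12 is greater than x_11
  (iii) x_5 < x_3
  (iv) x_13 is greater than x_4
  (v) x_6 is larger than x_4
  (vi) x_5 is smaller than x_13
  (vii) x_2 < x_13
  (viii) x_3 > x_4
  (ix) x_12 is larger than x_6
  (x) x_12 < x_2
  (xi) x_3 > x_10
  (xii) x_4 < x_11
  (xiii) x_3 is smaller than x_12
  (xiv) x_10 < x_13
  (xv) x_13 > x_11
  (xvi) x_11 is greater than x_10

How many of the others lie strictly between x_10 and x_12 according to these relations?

2

The relations place x_10 below x_12. An element lies strictly between them when it is forced above x_10 and also forced below x_12.
Above x_10: {x_11, x_3, x_2, x_13}. Below x_12: {x_5, x_4, x_11, x_6, x_3}.
Intersection: {x_11, x_3} — 2.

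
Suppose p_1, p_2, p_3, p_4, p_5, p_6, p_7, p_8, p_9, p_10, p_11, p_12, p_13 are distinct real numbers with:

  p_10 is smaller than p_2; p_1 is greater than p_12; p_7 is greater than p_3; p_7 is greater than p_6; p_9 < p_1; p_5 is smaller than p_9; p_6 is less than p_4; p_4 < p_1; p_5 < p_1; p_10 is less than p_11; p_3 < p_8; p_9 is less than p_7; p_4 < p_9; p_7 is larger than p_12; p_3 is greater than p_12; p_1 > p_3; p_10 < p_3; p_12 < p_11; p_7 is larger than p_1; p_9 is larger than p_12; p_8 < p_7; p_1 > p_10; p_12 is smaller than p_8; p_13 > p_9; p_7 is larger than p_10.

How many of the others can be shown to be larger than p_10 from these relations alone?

6

From p_10 the given relations immediately reach p_3, p_1, p_2, p_7, p_11.
From those, p_8 — 6 in total.
No other element is forced above p_10 by the given relations, so the count is 6.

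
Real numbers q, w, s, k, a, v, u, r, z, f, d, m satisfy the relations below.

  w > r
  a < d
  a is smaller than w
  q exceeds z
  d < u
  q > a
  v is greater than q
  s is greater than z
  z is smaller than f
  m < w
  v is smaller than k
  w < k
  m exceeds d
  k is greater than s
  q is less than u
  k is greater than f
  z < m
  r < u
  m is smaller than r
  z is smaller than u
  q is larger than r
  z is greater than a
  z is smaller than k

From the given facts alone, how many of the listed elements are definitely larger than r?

Directly above r: q, u, w.
One step further: v, k (5 so far).
No other element is forced above r by the given relations, so the count is 5.

5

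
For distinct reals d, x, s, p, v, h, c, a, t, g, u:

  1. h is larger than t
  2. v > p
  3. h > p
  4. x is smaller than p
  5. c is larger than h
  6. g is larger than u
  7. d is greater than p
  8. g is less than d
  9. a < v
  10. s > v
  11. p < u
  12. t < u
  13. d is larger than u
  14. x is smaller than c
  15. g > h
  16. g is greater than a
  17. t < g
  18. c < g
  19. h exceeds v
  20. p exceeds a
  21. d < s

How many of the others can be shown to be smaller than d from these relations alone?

From d the given relations immediately reach p, u, g.
From those, x, t, a, h, c — 8 in total.
From those, v — 9 in total.
No other element is forced below d by the given relations, so the count is 9.

9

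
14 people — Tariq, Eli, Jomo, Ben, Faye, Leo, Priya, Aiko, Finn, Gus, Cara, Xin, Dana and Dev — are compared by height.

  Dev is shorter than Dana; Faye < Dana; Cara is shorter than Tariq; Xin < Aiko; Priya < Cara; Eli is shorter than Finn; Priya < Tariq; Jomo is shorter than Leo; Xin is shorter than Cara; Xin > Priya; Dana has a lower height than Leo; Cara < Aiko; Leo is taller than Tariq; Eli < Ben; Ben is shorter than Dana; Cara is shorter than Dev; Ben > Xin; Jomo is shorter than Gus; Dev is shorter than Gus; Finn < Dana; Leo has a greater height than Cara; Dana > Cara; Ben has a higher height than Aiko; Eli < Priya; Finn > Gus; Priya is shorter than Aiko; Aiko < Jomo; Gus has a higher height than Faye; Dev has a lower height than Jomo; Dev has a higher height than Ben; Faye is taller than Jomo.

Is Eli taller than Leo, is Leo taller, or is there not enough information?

Leo

Eli < Priya and Priya < Xin give Eli < Xin.
With Xin < Cara: Eli < Priya < Xin < Cara.
Then Cara < Aiko extends the chain to Aiko.
With Aiko < Ben: Eli < Priya < Xin < Cara < Aiko < Ben.
With Ben < Dev: Eli < Priya < Xin < Cara < Aiko < Ben < Dev.
Then Dev < Jomo extends the chain to Jomo.
With Jomo < Faye: Eli < Priya < Xin < Cara < Aiko < Ben < Dev < Jomo < Faye.
Then Faye < Gus extends the chain to Gus.
Then Gus < Finn extends the chain to Finn.
With Finn < Dana: Eli < Priya < Xin < Cara < Aiko < Ben < Dev < Jomo < Faye < Gus < Finn < Dana.
With Dana < Leo: Eli < Priya < Xin < Cara < Aiko < Ben < Dev < Jomo < Faye < Gus < Finn < Dana < Leo.
So Leo is taller.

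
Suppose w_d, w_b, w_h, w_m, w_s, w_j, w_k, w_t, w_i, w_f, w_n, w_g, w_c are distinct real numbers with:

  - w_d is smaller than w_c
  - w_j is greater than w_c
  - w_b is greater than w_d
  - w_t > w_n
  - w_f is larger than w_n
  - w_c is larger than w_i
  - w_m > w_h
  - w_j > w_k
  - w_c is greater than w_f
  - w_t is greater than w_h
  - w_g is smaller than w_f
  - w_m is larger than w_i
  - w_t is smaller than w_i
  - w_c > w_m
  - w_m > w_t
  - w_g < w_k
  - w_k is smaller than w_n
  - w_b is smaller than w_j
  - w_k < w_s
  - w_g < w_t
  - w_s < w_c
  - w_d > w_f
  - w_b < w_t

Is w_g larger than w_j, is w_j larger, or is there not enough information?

w_j

w_g < w_k and w_k < w_n give w_g < w_n.
With w_n < w_f: w_g < w_k < w_n < w_f.
With w_f < w_d: w_g < w_k < w_n < w_f < w_d.
Then w_d < w_b extends the chain to w_b.
Then w_b < w_t extends the chain to w_t.
Then w_t < w_i extends the chain to w_i.
Then w_i < w_c extends the chain to w_c.
Then w_c < w_j extends the chain to w_j.
So w_j is larger.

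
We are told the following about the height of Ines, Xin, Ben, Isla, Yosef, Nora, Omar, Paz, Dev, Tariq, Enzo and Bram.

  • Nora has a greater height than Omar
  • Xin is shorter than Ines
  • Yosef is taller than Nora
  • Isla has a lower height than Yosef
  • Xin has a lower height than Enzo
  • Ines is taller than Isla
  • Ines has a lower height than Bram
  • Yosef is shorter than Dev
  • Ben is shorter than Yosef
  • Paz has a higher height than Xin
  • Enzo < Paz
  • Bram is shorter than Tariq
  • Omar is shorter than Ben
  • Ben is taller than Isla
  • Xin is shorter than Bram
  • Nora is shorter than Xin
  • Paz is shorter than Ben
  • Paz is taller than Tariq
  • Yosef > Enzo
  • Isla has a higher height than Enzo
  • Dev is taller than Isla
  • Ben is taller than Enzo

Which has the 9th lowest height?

Paz

The consecutive relations fix a unique order: Omar < Nora < Xin < Enzo < Isla < Ines < Bram < Tariq < Paz < Ben < Yosef < Dev.
Counting 9 from the smallest end gives Paz.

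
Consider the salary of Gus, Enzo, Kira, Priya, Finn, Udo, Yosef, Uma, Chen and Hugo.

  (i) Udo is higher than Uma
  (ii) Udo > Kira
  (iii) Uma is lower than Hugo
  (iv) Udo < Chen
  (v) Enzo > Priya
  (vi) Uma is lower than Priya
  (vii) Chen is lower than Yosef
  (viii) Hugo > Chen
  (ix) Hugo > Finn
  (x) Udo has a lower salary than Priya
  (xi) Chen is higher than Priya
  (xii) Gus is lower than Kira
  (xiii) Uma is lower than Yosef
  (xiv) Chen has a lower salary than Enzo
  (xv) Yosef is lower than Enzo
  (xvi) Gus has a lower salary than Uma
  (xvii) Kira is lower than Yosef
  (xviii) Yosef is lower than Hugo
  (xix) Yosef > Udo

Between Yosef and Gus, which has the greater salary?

The relevant relations are Gus < Uma; Uma < Udo; Udo < Priya; Priya < Chen; Chen < Yosef.
Chaining these gives Gus < Uma < Udo < Priya < Chen < Yosef.
So Gus < Yosef; Yosef is the higher of the two.

Yosef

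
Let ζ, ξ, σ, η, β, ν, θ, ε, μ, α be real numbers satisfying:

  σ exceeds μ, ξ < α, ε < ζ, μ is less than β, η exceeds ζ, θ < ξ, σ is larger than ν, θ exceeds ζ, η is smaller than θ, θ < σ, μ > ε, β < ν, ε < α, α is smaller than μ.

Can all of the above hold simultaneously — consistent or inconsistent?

The single ordering ε < ζ < η < θ < ξ < α < μ < β < ν < σ satisfies every listed relation, so no contradiction arises.

consistent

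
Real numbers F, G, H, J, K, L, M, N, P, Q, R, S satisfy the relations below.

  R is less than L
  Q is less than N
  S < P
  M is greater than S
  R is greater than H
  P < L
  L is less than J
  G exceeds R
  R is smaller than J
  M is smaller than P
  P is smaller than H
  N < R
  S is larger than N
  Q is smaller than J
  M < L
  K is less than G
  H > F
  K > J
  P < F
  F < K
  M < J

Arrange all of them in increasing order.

Each adjacent pair is fixed by a given relation: Q < N; N < S; S < M; M < P; P < F; F < H; H < R; R < L; L < J; J < K; K < G. Chaining them end to end gives the full order.

Q < N < S < M < P < F < H < R < L < J < K < G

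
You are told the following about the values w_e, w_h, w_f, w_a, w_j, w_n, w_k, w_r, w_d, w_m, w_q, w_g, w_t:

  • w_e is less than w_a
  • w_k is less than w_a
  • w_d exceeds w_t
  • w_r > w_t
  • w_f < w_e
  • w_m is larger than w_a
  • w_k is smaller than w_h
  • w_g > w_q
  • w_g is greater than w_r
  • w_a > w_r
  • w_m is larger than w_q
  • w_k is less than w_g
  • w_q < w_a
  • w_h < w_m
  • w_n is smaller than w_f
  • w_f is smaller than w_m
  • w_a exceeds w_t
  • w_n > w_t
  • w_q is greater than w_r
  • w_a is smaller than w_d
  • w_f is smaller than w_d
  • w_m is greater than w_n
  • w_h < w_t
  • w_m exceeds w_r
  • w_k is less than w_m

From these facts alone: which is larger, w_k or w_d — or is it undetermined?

w_d

w_k < w_h and w_h < w_t give w_k < w_t.
Then w_t < w_n extends the chain to w_n.
With w_n < w_f: w_k < w_h < w_t < w_n < w_f.
With w_f < w_e: w_k < w_h < w_t < w_n < w_f < w_e.
Then w_e < w_a extends the chain to w_a.
With w_a < w_d: w_k < w_h < w_t < w_n < w_f < w_e < w_a < w_d.
So w_d is larger.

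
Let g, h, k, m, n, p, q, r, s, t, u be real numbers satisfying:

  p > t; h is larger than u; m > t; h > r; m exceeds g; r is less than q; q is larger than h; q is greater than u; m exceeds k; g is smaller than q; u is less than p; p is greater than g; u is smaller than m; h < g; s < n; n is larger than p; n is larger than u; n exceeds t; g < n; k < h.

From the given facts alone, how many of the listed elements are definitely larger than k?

Directly above k: h, m.
One step further: g, q (4 so far).
One step further: p, n (6 so far).
Nothing else is reachable above k; 6 in all.

6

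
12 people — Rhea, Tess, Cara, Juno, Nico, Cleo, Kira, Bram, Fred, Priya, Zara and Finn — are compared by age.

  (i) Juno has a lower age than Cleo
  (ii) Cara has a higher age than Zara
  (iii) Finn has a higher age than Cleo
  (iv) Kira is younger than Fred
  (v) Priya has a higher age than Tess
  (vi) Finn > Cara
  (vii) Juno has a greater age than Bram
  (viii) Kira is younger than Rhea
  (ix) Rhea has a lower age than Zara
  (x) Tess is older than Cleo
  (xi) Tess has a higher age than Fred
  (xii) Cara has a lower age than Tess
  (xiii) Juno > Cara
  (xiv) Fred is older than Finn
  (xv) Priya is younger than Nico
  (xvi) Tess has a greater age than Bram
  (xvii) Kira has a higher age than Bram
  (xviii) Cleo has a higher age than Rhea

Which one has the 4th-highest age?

Fred

Chaining the given pairs: Bram < Kira < Rhea < Zara < Cara < Juno < Cleo < Finn < Fred < Tess < Priya < Nico.
Counting 4 from the largest end gives Fred.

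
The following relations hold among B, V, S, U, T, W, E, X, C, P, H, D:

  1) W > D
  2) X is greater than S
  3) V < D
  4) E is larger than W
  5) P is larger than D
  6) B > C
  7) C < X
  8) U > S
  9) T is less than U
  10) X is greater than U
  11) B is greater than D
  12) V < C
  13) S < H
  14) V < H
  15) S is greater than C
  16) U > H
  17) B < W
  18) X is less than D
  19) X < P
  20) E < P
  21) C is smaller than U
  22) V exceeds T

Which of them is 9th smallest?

B

Piecing the relations together gives one ordering: T < V < C < S < H < U < X < D < B < W < E < P.
Counting 9 from the smallest end gives B.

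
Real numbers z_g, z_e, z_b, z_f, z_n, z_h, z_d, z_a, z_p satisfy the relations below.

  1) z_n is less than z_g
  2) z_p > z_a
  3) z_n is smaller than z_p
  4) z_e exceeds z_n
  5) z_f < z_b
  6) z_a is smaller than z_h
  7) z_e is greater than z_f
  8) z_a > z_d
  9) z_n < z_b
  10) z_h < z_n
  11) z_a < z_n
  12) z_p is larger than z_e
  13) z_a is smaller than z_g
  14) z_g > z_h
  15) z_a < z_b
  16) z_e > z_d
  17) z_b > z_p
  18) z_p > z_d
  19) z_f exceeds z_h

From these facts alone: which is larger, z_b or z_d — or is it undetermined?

Following the relations from z_d: z_d < z_a < z_h < z_n < z_e < z_p < z_b.
So z_b is larger.

z_b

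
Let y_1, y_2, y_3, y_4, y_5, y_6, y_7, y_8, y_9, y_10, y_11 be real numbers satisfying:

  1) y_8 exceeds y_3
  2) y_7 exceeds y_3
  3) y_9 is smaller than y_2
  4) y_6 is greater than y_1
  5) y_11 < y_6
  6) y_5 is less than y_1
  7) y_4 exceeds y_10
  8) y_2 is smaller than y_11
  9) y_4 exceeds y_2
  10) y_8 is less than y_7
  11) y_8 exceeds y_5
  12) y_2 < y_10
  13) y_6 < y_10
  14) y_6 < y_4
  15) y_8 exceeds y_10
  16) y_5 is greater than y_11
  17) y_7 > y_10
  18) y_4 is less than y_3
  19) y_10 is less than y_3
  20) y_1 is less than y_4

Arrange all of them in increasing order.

Nothing is placed below y_9, so it is least; from there y_9 < y_2; y_2 < y_11; y_11 < y_5; y_5 < y_1; y_1 < y_6; y_6 < y_10; y_10 < y_4; y_4 < y_3; y_3 < y_8; y_8 < y_7, each given directly.

y_9 < y_2 < y_11 < y_5 < y_1 < y_6 < y_10 < y_4 < y_3 < y_8 < y_7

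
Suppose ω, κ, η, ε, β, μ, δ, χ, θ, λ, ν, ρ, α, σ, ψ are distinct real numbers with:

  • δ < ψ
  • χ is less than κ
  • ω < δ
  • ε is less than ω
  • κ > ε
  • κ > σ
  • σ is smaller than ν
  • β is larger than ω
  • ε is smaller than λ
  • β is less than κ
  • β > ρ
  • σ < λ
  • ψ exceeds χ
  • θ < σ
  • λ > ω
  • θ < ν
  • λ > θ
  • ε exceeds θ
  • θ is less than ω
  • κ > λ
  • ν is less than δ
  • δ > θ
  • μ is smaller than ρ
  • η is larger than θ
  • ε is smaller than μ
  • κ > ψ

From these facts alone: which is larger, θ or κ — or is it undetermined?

κ

θ < ν and ν < δ give θ < δ.
With δ < ψ: θ < ν < δ < ψ.
Then ψ < κ extends the chain to κ.
So κ is larger.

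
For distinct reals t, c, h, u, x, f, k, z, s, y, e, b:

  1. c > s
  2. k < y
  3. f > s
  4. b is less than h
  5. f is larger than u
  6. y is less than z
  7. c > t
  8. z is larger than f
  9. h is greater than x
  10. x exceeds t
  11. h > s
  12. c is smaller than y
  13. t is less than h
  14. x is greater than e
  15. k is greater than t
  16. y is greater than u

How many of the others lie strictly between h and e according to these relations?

1

The relations place e below h. An element lies strictly between them when it is forced above e and also forced below h.
Above e: {x}. Below h: {s, t, b, x}.
Intersection: {x} — 1.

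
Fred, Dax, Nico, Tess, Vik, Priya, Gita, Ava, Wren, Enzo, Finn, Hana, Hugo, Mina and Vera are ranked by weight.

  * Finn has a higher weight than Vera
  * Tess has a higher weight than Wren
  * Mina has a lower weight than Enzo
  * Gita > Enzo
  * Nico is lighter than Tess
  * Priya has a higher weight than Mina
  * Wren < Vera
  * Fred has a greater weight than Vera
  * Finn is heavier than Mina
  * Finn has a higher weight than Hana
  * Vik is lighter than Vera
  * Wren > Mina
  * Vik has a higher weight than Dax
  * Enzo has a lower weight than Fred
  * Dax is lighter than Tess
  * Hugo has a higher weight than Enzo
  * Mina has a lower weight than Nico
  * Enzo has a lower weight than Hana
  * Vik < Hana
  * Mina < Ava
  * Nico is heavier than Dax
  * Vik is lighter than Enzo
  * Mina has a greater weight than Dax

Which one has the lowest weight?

Dax

Chaining upward from Dax: directly above it, Vik, Mina, Nico, Tess; then Enzo, Wren, Ava, Vera, Priya, Hana, Finn; then Gita, Hugo, Fred.
That covers every other element, and nothing is given below Dax, so Dax is the lowest weight.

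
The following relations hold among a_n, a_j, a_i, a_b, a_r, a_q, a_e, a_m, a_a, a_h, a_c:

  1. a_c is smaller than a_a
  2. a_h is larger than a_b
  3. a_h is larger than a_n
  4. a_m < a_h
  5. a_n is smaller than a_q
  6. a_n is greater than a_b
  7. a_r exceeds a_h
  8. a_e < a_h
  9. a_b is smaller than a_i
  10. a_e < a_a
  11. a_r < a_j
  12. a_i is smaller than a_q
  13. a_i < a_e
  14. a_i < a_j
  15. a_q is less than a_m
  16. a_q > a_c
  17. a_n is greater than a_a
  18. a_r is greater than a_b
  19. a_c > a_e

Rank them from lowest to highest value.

Nothing is placed below a_b, so it is least; from there a_b < a_i; a_i < a_e; a_e < a_c; a_c < a_a; a_a < a_n; a_n < a_q; a_q < a_m; a_m < a_h; a_h < a_r; a_r < a_j, each given directly.

a_b < a_i < a_e < a_c < a_a < a_n < a_q < a_m < a_h < a_r < a_j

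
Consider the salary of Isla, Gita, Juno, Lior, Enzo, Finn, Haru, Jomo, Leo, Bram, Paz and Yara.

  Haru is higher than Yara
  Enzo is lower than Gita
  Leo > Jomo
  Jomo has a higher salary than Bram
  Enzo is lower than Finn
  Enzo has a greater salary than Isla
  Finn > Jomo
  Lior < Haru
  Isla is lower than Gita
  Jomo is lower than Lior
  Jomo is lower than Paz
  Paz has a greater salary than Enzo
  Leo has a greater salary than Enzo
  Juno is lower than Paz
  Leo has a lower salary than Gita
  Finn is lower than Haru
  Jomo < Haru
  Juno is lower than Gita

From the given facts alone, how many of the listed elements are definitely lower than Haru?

From Haru the given relations immediately reach Jomo, Lior, Finn, Yara.
From those, Bram, Enzo — 6 in total.
From those, Isla — 7 in total.
No other element is forced below Haru by the given relations, so the count is 7.

7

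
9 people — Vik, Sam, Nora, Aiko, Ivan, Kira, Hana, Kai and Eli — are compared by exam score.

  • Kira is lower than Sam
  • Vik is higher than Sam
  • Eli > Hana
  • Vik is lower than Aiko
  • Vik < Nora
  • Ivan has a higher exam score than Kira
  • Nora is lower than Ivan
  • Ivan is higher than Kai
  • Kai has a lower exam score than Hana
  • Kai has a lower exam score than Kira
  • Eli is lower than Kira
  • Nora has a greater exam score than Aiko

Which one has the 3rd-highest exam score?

The consecutive relations fix a unique order: Kai < Hana < Eli < Kira < Sam < Vik < Aiko < Nora < Ivan.
The 3rd largest is Aiko.

Aiko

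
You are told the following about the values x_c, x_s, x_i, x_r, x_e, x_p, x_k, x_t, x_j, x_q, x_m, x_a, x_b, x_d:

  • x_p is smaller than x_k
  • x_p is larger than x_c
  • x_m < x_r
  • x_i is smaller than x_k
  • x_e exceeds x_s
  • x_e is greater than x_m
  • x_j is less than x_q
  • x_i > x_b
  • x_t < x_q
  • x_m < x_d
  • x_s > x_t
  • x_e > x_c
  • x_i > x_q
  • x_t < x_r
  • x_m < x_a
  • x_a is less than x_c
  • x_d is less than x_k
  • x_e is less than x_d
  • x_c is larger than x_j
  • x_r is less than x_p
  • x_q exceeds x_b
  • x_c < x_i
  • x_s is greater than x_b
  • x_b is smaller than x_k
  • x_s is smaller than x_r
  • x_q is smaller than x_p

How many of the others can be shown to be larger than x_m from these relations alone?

The elements the relations force above x_m are x_a, x_c, x_e, x_d, x_r, x_p, x_i, x_k — no chain reaches any other.
That is 8.

8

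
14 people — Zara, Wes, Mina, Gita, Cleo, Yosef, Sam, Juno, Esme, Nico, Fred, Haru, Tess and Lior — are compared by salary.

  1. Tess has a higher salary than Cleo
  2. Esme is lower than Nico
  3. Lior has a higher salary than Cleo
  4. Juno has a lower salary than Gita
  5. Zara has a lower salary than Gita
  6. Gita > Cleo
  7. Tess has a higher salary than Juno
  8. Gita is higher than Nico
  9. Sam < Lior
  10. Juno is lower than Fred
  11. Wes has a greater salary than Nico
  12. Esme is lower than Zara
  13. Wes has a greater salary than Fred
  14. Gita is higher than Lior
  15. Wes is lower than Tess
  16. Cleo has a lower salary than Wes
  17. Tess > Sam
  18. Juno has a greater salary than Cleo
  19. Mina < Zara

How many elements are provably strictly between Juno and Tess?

2

The relations place Juno below Tess. An element lies strictly between them when it is forced above Juno and also forced below Tess.
Above Juno: {Fred, Wes, Gita}. Below Tess: {Cleo, Sam, Esme, Fred, Nico, Wes}.
Intersection: {Fred, Wes} — 2.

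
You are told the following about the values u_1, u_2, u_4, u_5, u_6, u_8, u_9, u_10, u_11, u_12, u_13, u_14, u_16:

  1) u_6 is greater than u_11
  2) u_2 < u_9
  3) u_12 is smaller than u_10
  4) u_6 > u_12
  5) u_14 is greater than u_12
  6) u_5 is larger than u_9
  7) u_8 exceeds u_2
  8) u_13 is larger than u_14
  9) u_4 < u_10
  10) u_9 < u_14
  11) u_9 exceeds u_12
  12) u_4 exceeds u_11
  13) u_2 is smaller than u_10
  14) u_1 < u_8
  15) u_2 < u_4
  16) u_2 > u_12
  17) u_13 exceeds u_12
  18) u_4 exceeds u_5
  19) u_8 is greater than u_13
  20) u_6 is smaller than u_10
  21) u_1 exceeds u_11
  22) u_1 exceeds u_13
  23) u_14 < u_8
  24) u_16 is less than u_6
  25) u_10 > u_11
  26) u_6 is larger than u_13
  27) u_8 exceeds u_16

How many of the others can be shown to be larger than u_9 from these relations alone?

8

From u_9 the given relations immediately reach u_5, u_14.
From those, u_13, u_8, u_4 — 5 in total.
From those, u_1, u_6, u_10 — 8 in total.
No other element is forced above u_9 by the given relations, so the count is 8.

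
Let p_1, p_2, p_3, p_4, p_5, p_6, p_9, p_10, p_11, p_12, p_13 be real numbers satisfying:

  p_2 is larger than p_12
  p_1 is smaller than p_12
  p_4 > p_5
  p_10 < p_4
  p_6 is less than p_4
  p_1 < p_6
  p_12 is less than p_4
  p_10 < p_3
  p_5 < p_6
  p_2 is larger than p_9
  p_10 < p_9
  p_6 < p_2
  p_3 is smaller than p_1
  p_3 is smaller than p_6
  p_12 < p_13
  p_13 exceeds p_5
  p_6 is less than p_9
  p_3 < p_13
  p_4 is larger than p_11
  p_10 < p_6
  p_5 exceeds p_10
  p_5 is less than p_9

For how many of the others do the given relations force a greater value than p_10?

Directly above p_10: p_5, p_3, p_6, p_4, p_9.
One step further: p_1, p_2, p_13 (8 so far).
One step further: p_12 (9 so far).
Nothing else is reachable above p_10; 9 in all.

9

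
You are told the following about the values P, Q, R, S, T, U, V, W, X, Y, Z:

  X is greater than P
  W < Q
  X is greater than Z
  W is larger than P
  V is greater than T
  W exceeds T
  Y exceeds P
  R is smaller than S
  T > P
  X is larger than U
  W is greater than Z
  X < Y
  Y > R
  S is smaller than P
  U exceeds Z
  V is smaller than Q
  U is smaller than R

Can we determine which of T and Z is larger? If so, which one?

Z < U and U < R give Z < R.
With R < S: Z < U < R < S.
Then S < P extends the chain to P.
Then P < T extends the chain to T.
So T is larger.

T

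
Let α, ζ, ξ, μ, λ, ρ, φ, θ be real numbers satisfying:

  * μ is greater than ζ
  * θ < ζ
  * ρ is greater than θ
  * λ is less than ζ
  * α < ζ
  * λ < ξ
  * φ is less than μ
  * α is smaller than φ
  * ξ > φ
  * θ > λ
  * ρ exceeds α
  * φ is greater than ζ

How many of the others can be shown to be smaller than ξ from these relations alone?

Directly below ξ: λ, φ.
One step further: α, ζ (4 so far).
One step further: θ (5 so far).
No other element is forced below ξ by the given relations, so the count is 5.

5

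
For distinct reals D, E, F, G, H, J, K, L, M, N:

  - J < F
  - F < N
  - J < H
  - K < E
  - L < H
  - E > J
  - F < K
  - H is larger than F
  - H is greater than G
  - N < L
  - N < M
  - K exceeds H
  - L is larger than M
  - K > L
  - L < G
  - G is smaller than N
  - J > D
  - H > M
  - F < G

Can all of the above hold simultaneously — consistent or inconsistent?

We have L < G stated directly, yet also G < N < M < L by chaining the others — so G < L. Contradiction.

inconsistent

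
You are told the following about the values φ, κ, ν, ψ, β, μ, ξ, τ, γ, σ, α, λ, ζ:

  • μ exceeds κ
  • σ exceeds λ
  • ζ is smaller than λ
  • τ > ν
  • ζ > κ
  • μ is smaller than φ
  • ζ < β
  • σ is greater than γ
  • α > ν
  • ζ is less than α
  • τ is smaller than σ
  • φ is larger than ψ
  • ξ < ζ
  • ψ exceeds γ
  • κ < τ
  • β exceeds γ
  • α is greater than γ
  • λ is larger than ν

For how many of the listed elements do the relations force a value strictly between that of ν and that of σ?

Chaining upward from ν reaches: α, τ, λ.
Chaining downward from σ reaches: ξ, κ, ζ, γ, τ, λ.
Strictly between ν and σ are those in both lists: τ, λ — 2 elements.

2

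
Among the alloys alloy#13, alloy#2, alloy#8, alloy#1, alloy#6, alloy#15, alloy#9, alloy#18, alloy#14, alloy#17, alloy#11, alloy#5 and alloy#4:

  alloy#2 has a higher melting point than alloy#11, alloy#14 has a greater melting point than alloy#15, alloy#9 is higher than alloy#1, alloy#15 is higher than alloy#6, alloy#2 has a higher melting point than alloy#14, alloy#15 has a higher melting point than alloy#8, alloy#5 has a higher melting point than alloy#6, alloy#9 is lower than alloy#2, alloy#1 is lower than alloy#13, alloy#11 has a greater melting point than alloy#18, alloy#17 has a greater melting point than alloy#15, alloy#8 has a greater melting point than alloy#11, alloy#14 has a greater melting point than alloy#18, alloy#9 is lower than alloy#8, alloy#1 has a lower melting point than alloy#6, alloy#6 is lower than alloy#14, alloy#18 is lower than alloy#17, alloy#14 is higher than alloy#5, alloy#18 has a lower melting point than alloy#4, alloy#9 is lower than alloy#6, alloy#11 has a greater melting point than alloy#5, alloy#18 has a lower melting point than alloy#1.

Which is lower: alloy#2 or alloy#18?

alloy#18 < alloy#1 < alloy#6 < alloy#5 < alloy#11 < alloy#8 < alloy#15 < alloy#14 < alloy#2, by transitivity through alloy#1, alloy#6, alloy#5, alloy#11, alloy#8, alloy#15, alloy#14.
So alloy#18 < alloy#2; alloy#18 is the lower of the two.

alloy#18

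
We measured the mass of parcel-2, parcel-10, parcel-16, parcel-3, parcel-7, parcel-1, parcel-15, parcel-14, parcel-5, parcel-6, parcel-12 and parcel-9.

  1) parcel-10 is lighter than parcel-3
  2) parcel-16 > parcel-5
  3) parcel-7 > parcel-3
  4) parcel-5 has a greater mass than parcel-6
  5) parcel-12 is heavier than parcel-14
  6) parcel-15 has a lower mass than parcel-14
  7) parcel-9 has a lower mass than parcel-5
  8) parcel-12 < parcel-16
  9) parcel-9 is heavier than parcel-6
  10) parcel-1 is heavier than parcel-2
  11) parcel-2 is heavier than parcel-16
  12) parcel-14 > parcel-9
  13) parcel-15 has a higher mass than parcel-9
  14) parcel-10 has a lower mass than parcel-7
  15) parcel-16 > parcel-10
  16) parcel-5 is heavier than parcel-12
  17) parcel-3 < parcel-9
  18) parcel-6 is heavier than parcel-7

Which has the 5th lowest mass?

Chaining the given pairs: parcel-10 < parcel-3 < parcel-7 < parcel-6 < parcel-9 < parcel-15 < parcel-14 < parcel-12 < parcel-5 < parcel-16 < parcel-2 < parcel-1.
The 5th smallest is parcel-9.

parcel-9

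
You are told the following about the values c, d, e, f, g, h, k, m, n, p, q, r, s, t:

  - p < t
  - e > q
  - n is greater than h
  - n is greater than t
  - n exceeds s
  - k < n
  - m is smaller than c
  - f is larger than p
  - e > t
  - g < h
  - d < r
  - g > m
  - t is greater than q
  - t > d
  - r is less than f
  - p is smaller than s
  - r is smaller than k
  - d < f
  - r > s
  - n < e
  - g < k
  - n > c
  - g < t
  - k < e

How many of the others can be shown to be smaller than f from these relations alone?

From f the given relations immediately reach p, d, r.
From those, s — 4 in total.
Nothing else is reachable below f; 4 in all.

4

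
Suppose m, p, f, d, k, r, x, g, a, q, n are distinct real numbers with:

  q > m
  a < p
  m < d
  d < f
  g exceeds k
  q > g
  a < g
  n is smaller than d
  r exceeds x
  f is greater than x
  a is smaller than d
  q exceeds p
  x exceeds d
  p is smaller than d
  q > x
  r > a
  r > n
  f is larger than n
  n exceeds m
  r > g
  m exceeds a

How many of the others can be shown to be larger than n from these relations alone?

Directly above n: d, r, f.
One step further: x (4 so far).
One step further: q (5 so far).
No other element is forced above n by the given relations, so the count is 5.

5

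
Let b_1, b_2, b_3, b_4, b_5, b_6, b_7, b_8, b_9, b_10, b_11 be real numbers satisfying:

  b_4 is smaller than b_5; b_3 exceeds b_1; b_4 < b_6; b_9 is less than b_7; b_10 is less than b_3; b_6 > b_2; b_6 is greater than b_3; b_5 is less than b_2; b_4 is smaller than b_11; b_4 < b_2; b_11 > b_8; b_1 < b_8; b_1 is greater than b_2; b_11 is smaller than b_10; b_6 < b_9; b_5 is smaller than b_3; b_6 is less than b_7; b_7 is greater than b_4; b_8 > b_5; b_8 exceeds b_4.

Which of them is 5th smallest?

The consecutive relations fix a unique order: b_4 < b_5 < b_2 < b_1 < b_8 < b_11 < b_10 < b_3 < b_6 < b_9 < b_7.
Counting 5 from the smallest end gives b_8.

b_8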